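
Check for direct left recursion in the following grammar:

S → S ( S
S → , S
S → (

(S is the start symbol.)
S → S ( S: LEFT RECURSIVE (starts with S)
S → , S: starts with ','
S → (: starts with '('

The grammar has direct left recursion on: S.

Answer: Yes, S is left-recursive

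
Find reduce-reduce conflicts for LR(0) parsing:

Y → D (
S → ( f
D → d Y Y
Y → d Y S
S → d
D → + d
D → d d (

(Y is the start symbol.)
No reduce-reduce conflicts

A reduce-reduce conflict occurs when an LR(0) state has two complete items [A → α .] and [B → β .] — both call for a reduction, and with no lookahead the parser cannot choose between them.

Augment with Y' → Y and build the canonical LR(0) collection (I0 = CLOSURE({[Y' → . Y]}), then GOTO on every symbol after a dot until no new states appear). It has 15 states:
  I0: { [D → . + d], [D → . d Y Y], [D → . d d (], [Y → . D (], [Y → . d Y S], [Y' → . Y] }  — shift
  I1: { [D → + . d] }  — shift
  I2: { [Y → D . (] }  — shift
  I3: { [Y' → Y .] }  — accept
  I4: { [D → . + d], [D → . d Y Y], [D → . d d (], [D → d . Y Y], [D → d . d (], [Y → . D (], [Y → . d Y S], [Y → d . Y S] }  — shift
  I5: { [D → . + d], [D → . d Y Y], [D → . d d (], [D → d Y . Y], [S → . ( f], [S → . d], [Y → . D (], [Y → . d Y S], [Y → d Y . S] }  — shift
  I6: { [D → . + d], [D → . d Y Y], [D → . d d (], [D → d . Y Y], [D → d . d (], [D → d d . (], [Y → . D (], [Y → . d Y S], [Y → d . Y S] }  — shift
  I7: { [D → d d ( .] }  — reduce
  I8: { [S → ( . f] }  — shift
  I9: { [Y → d Y S .] }  — reduce
  I10: { [D → d Y Y .] }  — reduce
  I11: { [D → . + d], [D → . d Y Y], [D → . d d (], [D → d . Y Y], [D → d . d (], [S → d .], [Y → . D (], [Y → . d Y S], [Y → d . Y S] }  — shift, reduce
  I12: { [S → ( f .] }  — reduce
  I13: { [Y → D ( .] }  — reduce
  I14: { [D → + d .] }  — reduce

No state contains more than one complete item.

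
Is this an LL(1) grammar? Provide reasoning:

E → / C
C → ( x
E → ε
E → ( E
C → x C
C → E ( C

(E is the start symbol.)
No. Predict set conflict for E: { '(' }

Relevant sets:
  FIRST(E) = { '(', '/', ε }
  FOLLOW(E) = { $, '(' }

For E:
  PREDICT(E → '/' C) = { '/' }
  PREDICT(E → ε) = { $, '(' }
  PREDICT(E → '(' E) = { '(' }
For C:
  PREDICT(C → '(' x) = { '(' }
  PREDICT(C → x C) = { 'x' }
  PREDICT(C → E '(' C) = { '(', '/' }

Conflict found: Predict set conflict for E: { '(' }
The grammar is NOT LL(1).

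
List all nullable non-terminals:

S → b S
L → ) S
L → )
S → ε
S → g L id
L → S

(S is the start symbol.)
{ 'L', 'S' }

A non-terminal is nullable if it can derive ε (the empty string): either it has an ε-production, or it has a production whose right-hand side consists entirely of nullable non-terminals.

ε-productions: S → ε
So S is immediately nullable.
L → S: every symbol on the right is nullable, so L is nullable too.
Every non-terminal is now nullable.
Nullable = { 'L', 'S' }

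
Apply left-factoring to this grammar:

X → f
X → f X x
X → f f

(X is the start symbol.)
Left-factoring transforms A → αβ₁ | αβ₂ into A → αA' and A' → β₁ | β₂
(α is the longest common prefix among the alternatives). Repeat until
no nonterminal has two alternatives with a common prefix.

Round 1: X has alternatives sharing prefix 'f'. Introduce X': X → f X'
  Add: X' → ε
  Add: X' → X x
  Add: X' → f

No remaining common prefixes — done.

Resulting grammar:
X → f X'
X' → ε
X' → X x
X' → f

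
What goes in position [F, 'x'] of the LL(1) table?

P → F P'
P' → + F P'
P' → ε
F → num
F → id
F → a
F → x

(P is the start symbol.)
To find M[F, 'x'], we find productions for F where 'x' is in the predict set (PREDICT(N → α) = (FIRST(α) \ {ε}) ∪ (FOLLOW(N) if α ⇒* ε)).

F → num: PREDICT = { 'num' }
F → id: PREDICT = { 'id' }
F → a: PREDICT = { 'a' }
F → x: PREDICT = { 'x' }
  'x' is in predict set, so this production goes in M[F, 'x']

M[F, 'x'] = F → x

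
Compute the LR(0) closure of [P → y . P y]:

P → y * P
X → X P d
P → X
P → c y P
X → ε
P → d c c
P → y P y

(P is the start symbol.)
Start with: [P → y . P y]
  [P → y . P y] has the dot before P: add [P → . y * P], [P → . X], [P → . c y P], [P → . d c c], [P → . y P y]
  [P → . X] has the dot before X: add [X → . X P d], [X → .]
No further items can be added.

CLOSURE = { [P → . X], [P → . c y P], [P → . d c c], [P → . y * P], [P → . y P y], [P → y . P y], [X → . X P d], [X → .] }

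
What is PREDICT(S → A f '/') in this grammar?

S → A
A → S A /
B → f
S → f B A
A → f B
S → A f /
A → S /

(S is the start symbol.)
{ 'f' }

PREDICT(S → A f '/') = (FIRST(RHS) \ {ε}) ∪ (FOLLOW(S) if ε ∈ FIRST(RHS), i.e. RHS ⇒* ε)
FIRST(A) = { 'f' }
FIRST(A f '/') = { 'f' }
ε ∉ FIRST(A f '/'), so FOLLOW(S) is not added.
PREDICT(S → A f '/') = { 'f' }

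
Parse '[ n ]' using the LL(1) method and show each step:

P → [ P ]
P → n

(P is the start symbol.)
LL(1) parsing maintains a stack (initially the start symbol over $) and the input. At each step: if the stack top is a terminal, match it against the current input token; if it is a non-terminal N, replace it with the RHS of M[N, lookahead] (the unique production whose predict set contains the lookahead).

Stack is shown with the top on the left.

Stack    Input    Action
------------------------
P $      [ n ] $  output P → [ P ]
[ P ] $  [ n ] $  match '['
P ] $    n ] $    output P → n
n ] $    n ] $    match 'n'
] $      ] $      match ']'
$        $        accept

The string is accepted.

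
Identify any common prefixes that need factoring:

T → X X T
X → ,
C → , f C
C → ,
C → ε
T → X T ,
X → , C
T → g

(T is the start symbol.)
Left-factoring is needed when two productions for the same non-terminal
share a common prefix on the right-hand side.

Productions for T:
  T → X X T
  T → X T ,
  T → g
Productions for X:
  X → ,
  X → , C
Productions for C:
  C → , f C
  C → ,
  C → ε

Found common prefix 'X' in productions for T
Found common prefix ',' in productions for X
Found common prefix ',' in productions for C

Answer: Yes, T has productions with common prefix 'X'; X has productions with common prefix ','; C has productions with common prefix ','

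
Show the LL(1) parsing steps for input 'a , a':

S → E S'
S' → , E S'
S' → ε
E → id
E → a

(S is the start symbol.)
LL(1) parsing maintains a stack (initially the start symbol over $) and the input. At each step: if the stack top is a terminal, match it against the current input token; if it is a non-terminal N, replace it with the RHS of M[N, lookahead] (the unique production whose predict set contains the lookahead).

Stack is shown with the top on the left.

Stack     Input    Action
-------------------------
S $       a , a $  output S → E S'
E S' $    a , a $  output E → a
a S' $    a , a $  match 'a'
S' $      , a $    output S' → , E S'
, E S' $  , a $    match ','
E S' $    a $      output E → a
a S' $    a $      match 'a'
S' $      $        output S' → ε
$         $        accept

The string is accepted.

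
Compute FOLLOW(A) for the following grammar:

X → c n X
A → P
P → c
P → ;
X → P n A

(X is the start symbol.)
In X → P n A: A is at the end, add FOLLOW(X)

The FOLLOW sets referred to above (computed the same way, to a fixed point):
  FOLLOW(X) = { $ }

Taking the union: FOLLOW(A) = { $ }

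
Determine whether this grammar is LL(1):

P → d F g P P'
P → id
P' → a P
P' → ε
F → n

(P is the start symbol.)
A grammar is LL(1) if for each non-terminal N with multiple productions, the predict sets of those productions are pairwise disjoint, where PREDICT(N → α) = (FIRST(α) \ {ε}) ∪ (FOLLOW(N) if α ⇒* ε).

Relevant sets:
  FOLLOW(P') = { $, 'a' }

For P:
  PREDICT(P → d F g P P') = { 'd' }
  PREDICT(P → id) = { 'id' }
For P':
  PREDICT(P' → a P) = { 'a' }
  PREDICT(P' → ε) = { $, 'a' }
F has a single production, so nothing to check there.

Conflict found: Predict set conflict for P': { 'a' }
The grammar is NOT LL(1).

Answer: No. Predict set conflict for P': { 'a' }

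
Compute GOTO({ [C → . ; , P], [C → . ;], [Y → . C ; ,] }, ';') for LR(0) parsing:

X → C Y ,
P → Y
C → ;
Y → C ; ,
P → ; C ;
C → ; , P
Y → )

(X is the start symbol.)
GOTO(I, ';') = CLOSURE({ [A → αX.β] : [A → α.Xβ] ∈ I, X = ';' })

Items with dot before ';', with the dot advanced:
  [C → . ;] → [C → ; .]
  [C → . ; , P] → [C → ; . , P]
Closure adds nothing (no advanced item has the dot before a non-terminal).

GOTO = { [C → ; . , P], [C → ; .] }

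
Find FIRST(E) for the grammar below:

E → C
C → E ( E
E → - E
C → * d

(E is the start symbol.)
{ '*', '-' }

FIRST sets of the other non-terminals involved (by the same procedure, iterated to a fixed point):
  FIRST(C) = { '*', '-' }

From E → C:
  - C is a non-terminal: add FIRST(C) \ {ε} = { '*', '-' }
    C is not nullable, so stop
From E → - E:
  - '-' is a terminal: add '-' and stop

Collecting: FIRST(E) = { '*', '-' }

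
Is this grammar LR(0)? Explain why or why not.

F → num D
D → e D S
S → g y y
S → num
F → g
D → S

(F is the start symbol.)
Augment with F' → F and build the canonical LR(0) collection (I0 = CLOSURE({[F' → . F]}), then GOTO on every symbol after a dot until no new states appear). It has 13 states:
  I0: { [F → . g], [F → . num D], [F' → . F] }  — shift
  I1: { [F' → F .] }  — accept
  I2: { [F → g .] }  — reduce
  I3: { [D → . S], [D → . e D S], [F → num . D], [S → . g y y], [S → . num] }  — shift
  I4: { [F → num D .] }  — reduce
  I5: { [D → S .] }  — reduce
  I6: { [D → . S], [D → . e D S], [D → e . D S], [S → . g y y], [S → . num] }  — shift
  I7: { [S → g . y y] }  — shift
  I8: { [S → num .] }  — reduce
  I9: { [S → g y . y] }  — shift
  I10: { [S → g y y .] }  — reduce
  I11: { [D → e D . S], [S → . g y y], [S → . num] }  — shift
  I12: { [D → e D S .] }  — reduce

Every state is either a pure shift/goto state or contains exactly one complete item and nothing to shift — no conflicts. The grammar is LR(0).

Answer: Yes, the grammar is LR(0)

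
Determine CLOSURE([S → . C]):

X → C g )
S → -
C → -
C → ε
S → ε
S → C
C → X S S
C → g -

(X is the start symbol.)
Start with: [S → . C]
  [S → . C] has the dot before C: add [C → . -], [C → .], [C → . X S S], [C → . g -]
  [C → . X S S] has the dot before X: add [X → . C g )]
No further items can be added.

CLOSURE = { [C → . -], [C → . X S S], [C → . g -], [C → .], [S → . C], [X → . C g )] }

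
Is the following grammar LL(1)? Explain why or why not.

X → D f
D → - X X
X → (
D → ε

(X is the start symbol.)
Relevant sets:
  FIRST(D) = { '-', ε }
  FOLLOW(D) = { 'f' }

For X:
  PREDICT(X → D f) = { '-', 'f' }
  PREDICT(X → '(') = { '(' }
For D:
  PREDICT(D → '-' X X) = { '-' }
  PREDICT(D → ε) = { 'f' }

All predict sets are disjoint. The grammar IS LL(1).

Answer: Yes, the grammar is LL(1).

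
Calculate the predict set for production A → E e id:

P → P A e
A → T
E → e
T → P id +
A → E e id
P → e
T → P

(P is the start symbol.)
{ 'e' }

PREDICT(A → E e id) = (FIRST(RHS) \ {ε}) ∪ (FOLLOW(A) if ε ∈ FIRST(RHS), i.e. RHS ⇒* ε)
FIRST(E) = { 'e' }
FIRST(E e id) = { 'e' }
ε ∉ FIRST(E e id), so FOLLOW(A) is not added.
PREDICT(A → E e id) = { 'e' }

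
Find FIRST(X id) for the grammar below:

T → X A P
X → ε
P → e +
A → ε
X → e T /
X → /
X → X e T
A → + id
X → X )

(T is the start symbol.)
{ ')', '/', 'e', 'id' }

FIRST sets of the non-terminals involved (from the grammar, by fixed-point iteration):
  FIRST(X) = { ')', '/', 'e', ε }

To compute FIRST(X id), process the symbols left to right:
Symbol X is a non-terminal. Add FIRST(X) \ {ε} = { ')', '/', 'e' }
X is nullable (ε ∈ FIRST(X)), continue to the next symbol.
Symbol id is a terminal. Add 'id' and stop.
FIRST(X id) = { ')', '/', 'e', 'id' }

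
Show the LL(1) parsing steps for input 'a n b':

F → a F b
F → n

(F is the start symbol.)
Stack is shown with the top on the left.

Stack    Input    Action
------------------------
F $      a n b $  output F → a F b
a F b $  a n b $  match 'a'
F b $    n b $    output F → n
n b $    n b $    match 'n'
b $      b $      match 'b'
$        $        accept

The string is accepted.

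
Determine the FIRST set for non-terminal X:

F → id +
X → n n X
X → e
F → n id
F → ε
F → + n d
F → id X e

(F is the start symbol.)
{ 'e', 'n' }

To compute FIRST(X), examine every production with X on the left-hand side, reading each right-hand side left to right until a non-nullable symbol is reached.

From X → n n X:
  - n is a terminal: add 'n' and stop
From X → e:
  - e is a terminal: add 'e' and stop

Collecting: FIRST(X) = { 'e', 'n' }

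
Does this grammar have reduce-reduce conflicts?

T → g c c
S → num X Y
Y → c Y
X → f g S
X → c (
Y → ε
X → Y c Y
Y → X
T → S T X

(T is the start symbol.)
Yes — I5: [Y → .] vs [Y → X .]; I20: [T → S T X .] vs [Y → X .]

Augment with T' → T and build the canonical LR(0) collection (I0 = CLOSURE({[T' → . T]}), then GOTO on every symbol after a dot until no new states appear). It has 21 states:
  I0: { [S → . num X Y], [T → . S T X], [T → . g c c], [T' → . T] }  — shift
  I1: { [S → . num X Y], [T → . S T X], [T → . g c c], [T → S . T X] }  — shift
  I2: { [T' → T .] }  — accept
  I3: { [T → g . c c] }  — shift
  I4: { [S → num . X Y], [X → . Y c Y], [X → . c (], [X → . f g S], [Y → . X], [Y → . c Y], [Y → .] }  — shift, reduce
  I5: { [S → num X . Y], [X → . Y c Y], [X → . c (], [X → . f g S], [Y → . X], [Y → . c Y], [Y → .], [Y → X .] }  — shift, 2 reduces
  I6: { [X → Y . c Y] }  — shift
  I7: { [X → . Y c Y], [X → . c (], [X → . f g S], [X → c . (], [Y → . X], [Y → . c Y], [Y → .], [Y → c . Y] }  — shift, reduce
  I8: { [X → f . g S] }  — shift
  I9: { [S → . num X Y], [X → f g . S] }  — shift
  I10: { [X → f g S .] }  — reduce
  I11: { [X → c ( .] }  — reduce
  I12: { [Y → X .] }  — reduce
  I13: { [X → Y . c Y], [Y → c Y .] }  — shift, reduce
  I14: { [X → . Y c Y], [X → . c (], [X → . f g S], [X → Y c . Y], [Y → . X], [Y → . c Y], [Y → .] }  — shift, reduce
  I15: { [X → Y . c Y], [X → Y c Y .] }  — shift, reduce
  I16: { [S → num X Y .], [X → Y . c Y] }  — shift, reduce
  I17: { [T → g c . c] }  — shift
  I18: { [T → g c c .] }  — reduce
  I19: { [T → S T . X], [X → . Y c Y], [X → . c (], [X → . f g S], [Y → . X], [Y → . c Y], [Y → .] }  — shift, reduce
  I20: { [T → S T X .], [Y → X .] }  — 2 reduces

I5 contains complete items [Y → .], [Y → X .] — reduce-reduce conflict.
I20 contains complete items [T → S T X .], [Y → X .] — reduce-reduce conflict.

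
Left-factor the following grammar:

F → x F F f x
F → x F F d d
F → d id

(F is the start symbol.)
Left-factoring transforms A → αβ₁ | αβ₂ into A → αA' and A' → β₁ | β₂
(α is the longest common prefix among the alternatives). Repeat until
no nonterminal has two alternatives with a common prefix.

Round 1: F has alternatives sharing prefix 'x F F'. Introduce F': F → x F F F'
  Add: F' → f x
  Add: F' → d d

No remaining common prefixes — done.

Resulting grammar:
F → x F F F'
F' → f x
F' → d d
F → d id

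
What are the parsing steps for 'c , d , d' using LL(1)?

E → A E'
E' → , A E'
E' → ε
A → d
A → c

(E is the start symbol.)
LL(1) parsing maintains a stack (initially the start symbol over $) and the input. At each step: if the stack top is a terminal, match it against the current input token; if it is a non-terminal N, replace it with the RHS of M[N, lookahead] (the unique production whose predict set contains the lookahead).

Stack is shown with the top on the left.

Stack     Input        Action
-----------------------------
E $       c , d , d $  output E → A E'
A E' $    c , d , d $  output A → c
c E' $    c , d , d $  match 'c'
E' $      , d , d $    output E' → , A E'
, A E' $  , d , d $    match ','
A E' $    d , d $      output A → d
d E' $    d , d $      match 'd'
E' $      , d $        output E' → , A E'
, A E' $  , d $        match ','
A E' $    d $          output A → d
d E' $    d $          match 'd'
E' $      $            output E' → ε
$         $            accept

The string is accepted.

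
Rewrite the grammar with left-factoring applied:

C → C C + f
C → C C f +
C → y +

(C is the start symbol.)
C → C C C'
C' → + f
C' → f +
C → y +

Left-factoring transforms A → αβ₁ | αβ₂ into A → αA' and A' → β₁ | β₂
(α is the longest common prefix among the alternatives). Repeat until
no nonterminal has two alternatives with a common prefix.

Round 1: C has alternatives sharing prefix 'C C'. Introduce C': C → C C C'
  Add: C' → + f
  Add: C' → f +

No remaining common prefixes — done.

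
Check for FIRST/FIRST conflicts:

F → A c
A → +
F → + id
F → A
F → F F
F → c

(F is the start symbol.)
FIRST sets of the non-terminals at (or reachable through a nullable prefix from) the front of some alternative:
  FIRST(A) = { '+' }
  FIRST(F) = { '+', 'c' }

Productions for F:
  F → A c: FIRST = { '+' }
  F → + id: FIRST = { '+' }
  F → A: FIRST = { '+' }
  F → F F: FIRST = { '+', 'c' }
  F → c: FIRST = { 'c' }
A has only one production, so no FIRST/FIRST conflict is possible there.

Conflict for F: F → A c and F → + id
  Overlap: { '+' }
Conflict for F: F → A c and F → A
  Overlap: { '+' }
Conflict for F: F → A c and F → F F
  Overlap: { '+' }
Conflict for F: F → + id and F → A
  Overlap: { '+' }
Conflict for F: F → + id and F → F F
  Overlap: { '+' }
Conflict for F: F → A and F → F F
  Overlap: { '+' }
Conflict for F: F → F F and F → c
  Overlap: { 'c' }

Answer: Yes. F → A c / F → '+' id on { '+' }; F → A c / F → A on { '+' }; F → A c / F → F F on { '+' }; F → '+' id / F → A on { '+' }; F → '+' id / F → F F on { '+' }; F → A / F → F F on { '+' }; F → F F / F → c on { 'c' }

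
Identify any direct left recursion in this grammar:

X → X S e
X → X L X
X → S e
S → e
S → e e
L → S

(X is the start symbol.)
Yes, X is left-recursive

Direct left recursion occurs when N → N α for some non-terminal N (the right-hand side begins with the left-hand side itself).

X → X S e: LEFT RECURSIVE (starts with X)
X → X L X: LEFT RECURSIVE (starts with X)
X → S e: starts with S
S → e: starts with e
S → e e: starts with e
L → S: starts with S

The grammar has direct left recursion on: X.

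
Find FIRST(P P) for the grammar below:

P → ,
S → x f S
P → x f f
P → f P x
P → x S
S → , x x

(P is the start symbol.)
{ ',', 'f', 'x' }

FIRST sets of the non-terminals involved (from the grammar, by fixed-point iteration):
  FIRST(P) = { ',', 'f', 'x' }

To compute FIRST(P P), process the symbols left to right:
Symbol P is a non-terminal. Add FIRST(P) \ {ε} = { ',', 'f', 'x' }
P is not nullable (ε ∉ FIRST(P)), so stop here.
FIRST(P P) = { ',', 'f', 'x' }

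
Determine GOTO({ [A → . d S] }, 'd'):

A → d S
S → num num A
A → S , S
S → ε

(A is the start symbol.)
{ [A → d . S], [S → . num num A], [S → .] }

GOTO(I, 'd') = CLOSURE({ [A → αX.β] : [A → α.Xβ] ∈ I, X = 'd' })

Items with dot before 'd', with the dot advanced:
  [A → . d S] → [A → d . S]
Closure of the advanced items:
  [A → d . S] has the dot before S: add [S → . num num A], [S → .]

GOTO = { [A → d . S], [S → . num num A], [S → .] }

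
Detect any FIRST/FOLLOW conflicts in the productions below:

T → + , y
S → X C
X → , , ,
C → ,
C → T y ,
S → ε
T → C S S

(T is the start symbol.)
Yes. S → X C with FOLLOW(S) on { ',' }

Nullable non-terminals: S.
FIRST sets used below: FIRST(X) = { ',' }

S: nullable alternative(s) S → ε; FOLLOW(S) = { $, ',', 'y' }
  S → X C: FIRST \ {ε} = { ',' } — overlaps FOLLOW(S) on { ',' }: CONFLICT
  S → ε: FIRST \ {ε} = { } — this is the only nullable alternative, skip

C, T, X have no nullable alternative, so no FIRST/FOLLOW check is needed there.

So the grammar has 1 FIRST/FOLLOW conflict (marked CONFLICT above).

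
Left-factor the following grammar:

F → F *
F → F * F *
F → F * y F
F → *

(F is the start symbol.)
F → F * F'
F' → ε
F' → F *
F' → y F
F → *

Left-factoring transforms A → αβ₁ | αβ₂ into A → αA' and A' → β₁ | β₂
(α is the longest common prefix among the alternatives). Repeat until
no nonterminal has two alternatives with a common prefix.

Round 1: F has alternatives sharing prefix 'F *'. Introduce F': F → F * F'
  Add: F' → ε
  Add: F' → F *
  Add: F' → y F

No remaining common prefixes — done.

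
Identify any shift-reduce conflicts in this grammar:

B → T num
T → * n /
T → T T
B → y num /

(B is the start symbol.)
Yes — I7: [T → T T .] vs [T → . * n /]

Augment with B' → B and build the canonical LR(0) collection (I0 = CLOSURE({[B' → . B]}), then GOTO on every symbol after a dot until no new states appear). It has 11 states:
  I0: { [B → . T num], [B → . y num /], [B' → . B], [T → . * n /], [T → . T T] }  — shift
  I1: { [T → * . n /] }  — shift
  I2: { [B' → B .] }  — accept
  I3: { [B → T . num], [T → . * n /], [T → . T T], [T → T . T] }  — shift
  I4: { [B → y . num /] }  — shift
  I5: { [B → y num . /] }  — shift
  I6: { [B → y num / .] }  — reduce
  I7: { [T → . * n /], [T → . T T], [T → T . T], [T → T T .] }  — shift, reduce
  I8: { [B → T num .] }  — reduce
  I9: { [T → * n . /] }  — shift
  I10: { [T → * n / .] }  — reduce

I7 contains reduce item [T → T T .] and shift item [T → . * n /] — shift-reduce conflict.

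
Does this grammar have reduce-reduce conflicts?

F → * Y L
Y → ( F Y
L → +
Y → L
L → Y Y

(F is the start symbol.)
A reduce-reduce conflict occurs when an LR(0) state has two complete items [A → α .] and [B → β .] — both call for a reduction, and with no lookahead the parser cannot choose between them.

Augment with F' → F and build the canonical LR(0) collection (I0 = CLOSURE({[F' → . F]}), then GOTO on every symbol after a dot until no new states appear). It has 11 states:
  I0: { [F → . * Y L], [F' → . F] }  — shift
  I1: { [F → * . Y L], [L → . +], [L → . Y Y], [Y → . ( F Y], [Y → . L] }  — shift
  I2: { [F' → F .] }  — accept
  I3: { [F → . * Y L], [Y → ( . F Y] }  — shift
  I4: { [L → + .] }  — reduce
  I5: { [Y → L .] }  — reduce
  I6: { [F → * Y . L], [L → . +], [L → . Y Y], [L → Y . Y], [Y → . ( F Y], [Y → . L] }  — shift
  I7: { [F → * Y L .], [Y → L .] }  — 2 reduces
  I8: { [L → . +], [L → . Y Y], [L → Y . Y], [L → Y Y .], [Y → . ( F Y], [Y → . L] }  — shift, reduce
  I9: { [L → . +], [L → . Y Y], [Y → ( F . Y], [Y → . ( F Y], [Y → . L] }  — shift
  I10: { [L → . +], [L → . Y Y], [L → Y . Y], [Y → ( F Y .], [Y → . ( F Y], [Y → . L] }  — shift, reduce

I7 contains complete items [F → * Y L .], [Y → L .] — reduce-reduce conflict.

Answer: Yes — I7: [F → * Y L .] vs [Y → L .]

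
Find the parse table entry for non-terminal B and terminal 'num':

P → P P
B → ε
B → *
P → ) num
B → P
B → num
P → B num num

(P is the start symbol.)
B → ε, B → P, B → num

To find M[B, 'num'], we find productions for B where 'num' is in the predict set (PREDICT(N → α) = (FIRST(α) \ {ε}) ∪ (FOLLOW(N) if α ⇒* ε)).

Relevant sets:
  FIRST(P) = { ')', '*', 'num' }
  FOLLOW(B) = { 'num' }

B → ε: PREDICT = { 'num' }
  'num' is in predict set, so this production goes in M[B, 'num']
B → *: PREDICT = { '*' }
B → P: PREDICT = { ')', '*', 'num' }
  'num' is in predict set, so this production goes in M[B, 'num']
B → num: PREDICT = { 'num' }
  'num' is in predict set, so this production goes in M[B, 'num']

M[B, 'num'] = B → ε, B → P, B → num  (a multiply-defined cell — the grammar is not LL(1))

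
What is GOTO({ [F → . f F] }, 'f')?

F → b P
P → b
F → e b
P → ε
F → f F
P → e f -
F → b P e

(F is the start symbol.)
GOTO(I, 'f') = CLOSURE({ [A → αX.β] : [A → α.Xβ] ∈ I, X = 'f' })

Items with dot before 'f', with the dot advanced:
  [F → . f F] → [F → f . F]
Closure of the advanced items:
  [F → f . F] has the dot before F: add [F → . b P], [F → . e b], [F → . f F], [F → . b P e]

GOTO = { [F → . b P e], [F → . b P], [F → . e b], [F → . f F], [F → f . F] }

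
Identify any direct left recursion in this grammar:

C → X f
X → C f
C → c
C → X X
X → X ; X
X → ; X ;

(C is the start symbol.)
Yes, X is left-recursive

Direct left recursion occurs when N → N α for some non-terminal N (the right-hand side begins with the left-hand side itself).

C → X f: starts with X
X → C f: starts with C
C → c: starts with c
C → X X: starts with X
X → X ; X: LEFT RECURSIVE (starts with X)
X → ; X ;: starts with ';'

The grammar has direct left recursion on: X.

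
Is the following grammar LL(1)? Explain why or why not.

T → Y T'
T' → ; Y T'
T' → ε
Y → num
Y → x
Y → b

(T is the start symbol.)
Yes, the grammar is LL(1).

A grammar is LL(1) if for each non-terminal N with multiple productions, the predict sets of those productions are pairwise disjoint, where PREDICT(N → α) = (FIRST(α) \ {ε}) ∪ (FOLLOW(N) if α ⇒* ε).

Relevant sets:
  FOLLOW(T') = { $ }

For T':
  PREDICT(T' → ';' Y T') = { ';' }
  PREDICT(T' → ε) = { $ }
For Y:
  PREDICT(Y → num) = { 'num' }
  PREDICT(Y → x) = { 'x' }
  PREDICT(Y → b) = { 'b' }
T has a single production, so nothing to check there.

All predict sets are disjoint. The grammar IS LL(1).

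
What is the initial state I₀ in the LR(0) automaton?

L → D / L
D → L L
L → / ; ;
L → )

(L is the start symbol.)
{ [D → . L L], [L → . )], [L → . / ; ;], [L → . D / L], [L' → . L] }

First, augment the grammar with L' → L
I₀ = CLOSURE({ [L' → . L] }):
  [L' → . L] has the dot before L: add [L → . D / L], [L → . / ; ;], [L → . )]
  [L → . D / L] has the dot before D: add [D → . L L]
No further items can be added.

I₀ = { [D → . L L], [L → . )], [L → . / ; ;], [L → . D / L], [L' → . L] }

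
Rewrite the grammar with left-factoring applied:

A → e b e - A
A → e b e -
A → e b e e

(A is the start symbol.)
A → e b e A'
A' → - A''
A'' → A
A'' → ε
A' → e

Left-factoring transforms A → αβ₁ | αβ₂ into A → αA' and A' → β₁ | β₂
(α is the longest common prefix among the alternatives). Repeat until
no nonterminal has two alternatives with a common prefix.

Round 1: A has alternatives sharing prefix 'e b e'. Introduce A': A → e b e A'
  Add: A' → - A
  Add: A' → -
  Add: A' → e

Round 2: A' has alternatives sharing prefix '-'. Introduce A'': A' → - A''
  Add: A'' → A
  Add: A'' → ε

No remaining common prefixes — done.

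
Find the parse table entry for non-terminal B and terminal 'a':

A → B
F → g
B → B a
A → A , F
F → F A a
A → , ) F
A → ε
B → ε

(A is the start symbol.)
B → B a, B → ε

To find M[B, 'a'], we find productions for B where 'a' is in the predict set (PREDICT(N → α) = (FIRST(α) \ {ε}) ∪ (FOLLOW(N) if α ⇒* ε)).

Relevant sets:
  FIRST(B) = { 'a', ε }
  FOLLOW(B) = { $, ',', 'a' }

B → B a: PREDICT = { 'a' }
  'a' is in predict set, so this production goes in M[B, 'a']
B → ε: PREDICT = { $, ',', 'a' }
  'a' is in predict set, so this production goes in M[B, 'a']

M[B, 'a'] = B → B a, B → ε  (a multiply-defined cell — the grammar is not LL(1))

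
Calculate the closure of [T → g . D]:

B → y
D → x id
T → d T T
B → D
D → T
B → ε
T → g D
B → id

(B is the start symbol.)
Start with: [T → g . D]
  [T → g . D] has the dot before D: add [D → . x id], [D → . T]
  [D → . T] has the dot before T: add [T → . d T T], [T → . g D]
No further items can be added.

CLOSURE = { [D → . T], [D → . x id], [T → . d T T], [T → . g D], [T → g . D] }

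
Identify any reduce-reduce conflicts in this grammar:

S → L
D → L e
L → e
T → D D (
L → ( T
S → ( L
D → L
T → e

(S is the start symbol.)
A reduce-reduce conflict occurs when an LR(0) state has two complete items [A → α .] and [B → β .] — both call for a reduction, and with no lookahead the parser cannot choose between them.

Augment with S' → S and build the canonical LR(0) collection (I0 = CLOSURE({[S' → . S]}), then GOTO on every symbol after a dot until no new states appear). It has 14 states:
  I0: { [L → . ( T], [L → . e], [S → . ( L], [S → . L], [S' → . S] }  — shift
  I1: { [D → . L e], [D → . L], [L → ( . T], [L → . ( T], [L → . e], [S → ( . L], [T → . D D (], [T → . e] }  — shift
  I2: { [S → L .] }  — reduce
  I3: { [S' → S .] }  — accept
  I4: { [L → e .] }  — reduce
  I5: { [D → . L e], [D → . L], [L → ( . T], [L → . ( T], [L → . e], [T → . D D (], [T → . e] }  — shift
  I6: { [D → . L e], [D → . L], [L → . ( T], [L → . e], [T → D . D (] }  — shift
  I7: { [D → L . e], [D → L .], [S → ( L .] }  — shift, 2 reduces
  I8: { [L → ( T .] }  — reduce
  I9: { [L → e .], [T → e .] }  — 2 reduces
  I10: { [D → L e .] }  — reduce
  I11: { [T → D D . (] }  — shift
  I12: { [D → L . e], [D → L .] }  — shift, reduce
  I13: { [T → D D ( .] }  — reduce

I7 contains complete items [D → L .], [S → ( L .] — reduce-reduce conflict.
I9 contains complete items [L → e .], [T → e .] — reduce-reduce conflict.

Answer: Yes — I7: [D → L .] vs [S → ( L .]; I9: [L → e .] vs [T → e .]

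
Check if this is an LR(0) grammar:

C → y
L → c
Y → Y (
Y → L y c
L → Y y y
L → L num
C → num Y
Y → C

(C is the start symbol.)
No. Shift-reduce conflict between [C → num Y .] and [L → Y . y y]

A grammar is LR(0) if no state in the canonical LR(0) collection has:
  - both a shift item (dot before a terminal) and a complete item (shift-reduce conflict), or
  - two or more complete items (reduce-reduce conflict; the accept item [C' → C .] counts as a complete item here).

Augment with C' → C and build the canonical LR(0) collection (I0 = CLOSURE({[C' → . C]}), then GOTO on every symbol after a dot until no new states appear). It has 14 states:
  I0: { [C → . num Y], [C → . y], [C' → . C] }  — shift
  I1: { [C' → C .] }  — accept
  I2: { [C → . num Y], [C → . y], [C → num . Y], [L → . L num], [L → . Y y y], [L → . c], [Y → . C], [Y → . L y c], [Y → . Y (] }  — shift
  I3: { [C → y .] }  — reduce
  I4: { [Y → C .] }  — reduce
  I5: { [L → L . num], [Y → L . y c] }  — shift
  I6: { [C → num Y .], [L → Y . y y], [Y → Y . (] }  — shift, reduce
  I7: { [L → c .] }  — reduce
  I8: { [Y → Y ( .] }  — reduce
  I9: { [L → Y y . y] }  — shift
  I10: { [L → Y y y .] }  — reduce
  I11: { [L → L num .] }  — reduce
  I12: { [Y → L y . c] }  — shift
  I13: { [Y → L y c .] }  — reduce

Conflict in state I6:
  Shift-reduce conflict between [C → num Y .] and [L → Y . y y]
So the grammar is NOT LR(0).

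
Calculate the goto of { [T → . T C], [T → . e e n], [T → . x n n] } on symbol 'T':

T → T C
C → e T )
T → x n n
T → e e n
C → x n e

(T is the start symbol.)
{ [C → . e T )], [C → . x n e], [T → T . C] }

GOTO(I, 'T') = CLOSURE({ [A → αX.β] : [A → α.Xβ] ∈ I, X = 'T' })

Items with dot before 'T', with the dot advanced:
  [T → . T C] → [T → T . C]
Closure of the advanced items:
  [T → T . C] has the dot before C: add [C → . e T )], [C → . x n e]

GOTO = { [C → . e T )], [C → . x n e], [T → T . C] }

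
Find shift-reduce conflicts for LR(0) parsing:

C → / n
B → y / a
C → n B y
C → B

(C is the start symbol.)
No shift-reduce conflicts

A shift-reduce conflict occurs when an LR(0) state has both:
  - a complete (reduce) item [A → α .] (dot at the end), and
  - a shift item [B → β . c γ] (dot before a terminal).

Augment with C' → C and build the canonical LR(0) collection (I0 = CLOSURE({[C' → . C]}), then GOTO on every symbol after a dot until no new states appear). It has 11 states:
  I0: { [B → . y / a], [C → . / n], [C → . B], [C → . n B y], [C' → . C] }  — shift
  I1: { [C → / . n] }  — shift
  I2: { [C → B .] }  — reduce
  I3: { [C' → C .] }  — accept
  I4: { [B → . y / a], [C → n . B y] }  — shift
  I5: { [B → y . / a] }  — shift
  I6: { [B → y / . a] }  — shift
  I7: { [B → y / a .] }  — reduce
  I8: { [C → n B . y] }  — shift
  I9: { [C → n B y .] }  — reduce
  I10: { [C → / n .] }  — reduce

No state contains both a complete item and a shift item.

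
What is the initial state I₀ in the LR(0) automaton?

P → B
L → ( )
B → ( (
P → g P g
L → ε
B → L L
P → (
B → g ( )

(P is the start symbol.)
First, augment the grammar with P' → P
I₀ = CLOSURE({ [P' → . P] }):
  [P' → . P] has the dot before P: add [P → . B], [P → . g P g], [P → . (]
  [P → . B] has the dot before B: add [B → . ( (], [B → . L L], [B → . g ( )]
  [B → . L L] has the dot before L: add [L → . ( )], [L → .]
No further items can be added.

I₀ = { [B → . ( (], [B → . L L], [B → . g ( )], [L → . ( )], [L → .], [P → . (], [P → . B], [P → . g P g], [P' → . P] }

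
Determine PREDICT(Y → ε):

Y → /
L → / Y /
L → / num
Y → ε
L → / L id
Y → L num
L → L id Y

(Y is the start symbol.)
{ $, '/', 'id', 'num' }

PREDICT(Y → ε) = (FIRST(RHS) \ {ε}) ∪ (FOLLOW(Y) if ε ∈ FIRST(RHS), i.e. RHS ⇒* ε)
The right-hand side is ε (FIRST(ε) = { ε }), so the predict set is FOLLOW(Y) = { $, '/', 'id', 'num' }
PREDICT(Y → ε) = { $, '/', 'id', 'num' }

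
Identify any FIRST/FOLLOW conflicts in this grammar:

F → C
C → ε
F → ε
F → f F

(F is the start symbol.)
No FIRST/FOLLOW conflicts.

Nullable non-terminals: C, F.
FIRST sets used below: FIRST(C) = { ε }
C has a nullable alternative but only one production, so nothing to check.

F: nullable alternative(s) F → C, F → ε; FOLLOW(F) = { $ }
  F → C: FIRST \ {ε} = { } — disjoint from FOLLOW(F)
  F → ε: FIRST \ {ε} = { } — disjoint from FOLLOW(F)
  F → f F: FIRST \ {ε} = { 'f' } — disjoint from FOLLOW(F)

No FIRST/FOLLOW conflicts found.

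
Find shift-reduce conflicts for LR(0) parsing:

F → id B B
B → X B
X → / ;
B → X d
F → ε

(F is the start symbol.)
Yes — I0: [F → .] vs [F → . id B B]

A shift-reduce conflict occurs when an LR(0) state has both:
  - a complete (reduce) item [A → α .] (dot at the end), and
  - a shift item [B → β . c γ] (dot before a terminal).

Augment with F' → F and build the canonical LR(0) collection (I0 = CLOSURE({[F' → . F]}), then GOTO on every symbol after a dot until no new states appear). It has 10 states:
  I0: { [F → . id B B], [F → .], [F' → . F] }  — shift, reduce
  I1: { [F' → F .] }  — accept
  I2: { [B → . X B], [B → . X d], [F → id . B B], [X → . / ;] }  — shift
  I3: { [X → / . ;] }  — shift
  I4: { [B → . X B], [B → . X d], [F → id B . B], [X → . / ;] }  — shift
  I5: { [B → . X B], [B → . X d], [B → X . B], [B → X . d], [X → . / ;] }  — shift
  I6: { [B → X B .] }  — reduce
  I7: { [B → X d .] }  — reduce
  I8: { [F → id B B .] }  — reduce
  I9: { [X → / ; .] }  — reduce

I0 contains reduce item [F → .] and shift item [F → . id B B] — shift-reduce conflict.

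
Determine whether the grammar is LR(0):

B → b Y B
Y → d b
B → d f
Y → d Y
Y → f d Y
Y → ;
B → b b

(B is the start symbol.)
Yes, the grammar is LR(0)

Augment with B' → B and build the canonical LR(0) collection (I0 = CLOSURE({[B' → . B]}), then GOTO on every symbol after a dot until no new states appear). It has 15 states:
  I0: { [B → . b Y B], [B → . b b], [B → . d f], [B' → . B] }  — shift
  I1: { [B' → B .] }  — accept
  I2: { [B → b . Y B], [B → b . b], [Y → . ;], [Y → . d Y], [Y → . d b], [Y → . f d Y] }  — shift
  I3: { [B → d . f] }  — shift
  I4: { [B → d f .] }  — reduce
  I5: { [Y → ; .] }  — reduce
  I6: { [B → . b Y B], [B → . b b], [B → . d f], [B → b Y . B] }  — shift
  I7: { [B → b b .] }  — reduce
  I8: { [Y → . ;], [Y → . d Y], [Y → . d b], [Y → . f d Y], [Y → d . Y], [Y → d . b] }  — shift
  I9: { [Y → f . d Y] }  — shift
  I10: { [Y → . ;], [Y → . d Y], [Y → . d b], [Y → . f d Y], [Y → f d . Y] }  — shift
  I11: { [Y → f d Y .] }  — reduce
  I12: { [Y → d Y .] }  — reduce
  I13: { [Y → d b .] }  — reduce
  I14: { [B → b Y B .] }  — reduce

Every state is either a pure shift/goto state or contains exactly one complete item and nothing to shift — no conflicts. The grammar is LR(0).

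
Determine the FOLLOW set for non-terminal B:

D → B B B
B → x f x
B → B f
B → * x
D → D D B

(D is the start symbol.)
{ $, '*', 'f', 'x' }

To compute FOLLOW(B), find every occurrence of B on a right-hand side N → α B β: add FIRST(β) \ {ε}, and if β is empty or nullable also add FOLLOW(N). Iterate to a fixed point.

In D → B B B: B is followed by B B, add FIRST(B B) \ {ε} = { '*', 'x' }
In D → B B B: B is followed by B, add FIRST(B) \ {ε} = { '*', 'x' }
In D → B B B: B is at the end, add FOLLOW(D)
In B → B f: B is followed by f, add FIRST(f) \ {ε} = { 'f' }
In D → D D B: B is at the end, add FOLLOW(D)

The FOLLOW sets referred to above (computed the same way, to a fixed point):
  FOLLOW(D) = { $, '*', 'x' }

Taking the union: FOLLOW(B) = { $, '*', 'f', 'x' }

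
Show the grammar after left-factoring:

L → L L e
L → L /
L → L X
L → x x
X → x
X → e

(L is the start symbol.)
Left-factoring transforms A → αβ₁ | αβ₂ into A → αA' and A' → β₁ | β₂
(α is the longest common prefix among the alternatives). Repeat until
no nonterminal has two alternatives with a common prefix.

Round 1: L has alternatives sharing prefix 'L'. Introduce L': L → L L'
  Add: L' → L e
  Add: L' → /
  Add: L' → X

No remaining common prefixes — done.

Resulting grammar:
L → L L'
L' → L e
L' → /
L' → X
L → x x
X → x
X → e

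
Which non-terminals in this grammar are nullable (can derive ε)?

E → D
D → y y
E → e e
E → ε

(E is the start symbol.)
{ 'E' }

A non-terminal is nullable if it can derive ε (the empty string): either it has an ε-production, or it has a production whose right-hand side consists entirely of nullable non-terminals.

ε-productions: E → ε
So E is immediately nullable.
No further non-terminal can be added: every production for the remaining non-terminals contains a terminal or a non-nullable non-terminal.
Nullable = { 'E' }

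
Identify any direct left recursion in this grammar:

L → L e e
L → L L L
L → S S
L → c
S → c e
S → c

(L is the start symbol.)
Yes, L is left-recursive

L → L e e: LEFT RECURSIVE (starts with L)
L → L L L: LEFT RECURSIVE (starts with L)
L → S S: starts with S
L → c: starts with c
S → c e: starts with c
S → c: starts with c

The grammar has direct left recursion on: L.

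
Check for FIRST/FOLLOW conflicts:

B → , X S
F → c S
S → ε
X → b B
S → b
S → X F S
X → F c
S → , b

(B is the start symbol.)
Yes. S → b with FOLLOW(S) on { 'b' }; S → X F S with FOLLOW(S) on { 'b', 'c' }; S → ',' b with FOLLOW(S) on { ',' }

Nullable non-terminals: S.
FIRST sets used below: FIRST(X) = { 'b', 'c' }

S: nullable alternative(s) S → ε; FOLLOW(S) = { $, ',', 'b', 'c' }
  S → ε: FIRST \ {ε} = { } — this is the only nullable alternative, skip
  S → b: FIRST \ {ε} = { 'b' } — overlaps FOLLOW(S) on { 'b' }: CONFLICT
  S → X F S: FIRST \ {ε} = { 'b', 'c' } — overlaps FOLLOW(S) on { 'b', 'c' }: CONFLICT
  S → , b: FIRST \ {ε} = { ',' } — overlaps FOLLOW(S) on { ',' }: CONFLICT

B, F, X have no nullable alternative, so no FIRST/FOLLOW check is needed there.

So the grammar has 3 FIRST/FOLLOW conflicts (marked CONFLICT above).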